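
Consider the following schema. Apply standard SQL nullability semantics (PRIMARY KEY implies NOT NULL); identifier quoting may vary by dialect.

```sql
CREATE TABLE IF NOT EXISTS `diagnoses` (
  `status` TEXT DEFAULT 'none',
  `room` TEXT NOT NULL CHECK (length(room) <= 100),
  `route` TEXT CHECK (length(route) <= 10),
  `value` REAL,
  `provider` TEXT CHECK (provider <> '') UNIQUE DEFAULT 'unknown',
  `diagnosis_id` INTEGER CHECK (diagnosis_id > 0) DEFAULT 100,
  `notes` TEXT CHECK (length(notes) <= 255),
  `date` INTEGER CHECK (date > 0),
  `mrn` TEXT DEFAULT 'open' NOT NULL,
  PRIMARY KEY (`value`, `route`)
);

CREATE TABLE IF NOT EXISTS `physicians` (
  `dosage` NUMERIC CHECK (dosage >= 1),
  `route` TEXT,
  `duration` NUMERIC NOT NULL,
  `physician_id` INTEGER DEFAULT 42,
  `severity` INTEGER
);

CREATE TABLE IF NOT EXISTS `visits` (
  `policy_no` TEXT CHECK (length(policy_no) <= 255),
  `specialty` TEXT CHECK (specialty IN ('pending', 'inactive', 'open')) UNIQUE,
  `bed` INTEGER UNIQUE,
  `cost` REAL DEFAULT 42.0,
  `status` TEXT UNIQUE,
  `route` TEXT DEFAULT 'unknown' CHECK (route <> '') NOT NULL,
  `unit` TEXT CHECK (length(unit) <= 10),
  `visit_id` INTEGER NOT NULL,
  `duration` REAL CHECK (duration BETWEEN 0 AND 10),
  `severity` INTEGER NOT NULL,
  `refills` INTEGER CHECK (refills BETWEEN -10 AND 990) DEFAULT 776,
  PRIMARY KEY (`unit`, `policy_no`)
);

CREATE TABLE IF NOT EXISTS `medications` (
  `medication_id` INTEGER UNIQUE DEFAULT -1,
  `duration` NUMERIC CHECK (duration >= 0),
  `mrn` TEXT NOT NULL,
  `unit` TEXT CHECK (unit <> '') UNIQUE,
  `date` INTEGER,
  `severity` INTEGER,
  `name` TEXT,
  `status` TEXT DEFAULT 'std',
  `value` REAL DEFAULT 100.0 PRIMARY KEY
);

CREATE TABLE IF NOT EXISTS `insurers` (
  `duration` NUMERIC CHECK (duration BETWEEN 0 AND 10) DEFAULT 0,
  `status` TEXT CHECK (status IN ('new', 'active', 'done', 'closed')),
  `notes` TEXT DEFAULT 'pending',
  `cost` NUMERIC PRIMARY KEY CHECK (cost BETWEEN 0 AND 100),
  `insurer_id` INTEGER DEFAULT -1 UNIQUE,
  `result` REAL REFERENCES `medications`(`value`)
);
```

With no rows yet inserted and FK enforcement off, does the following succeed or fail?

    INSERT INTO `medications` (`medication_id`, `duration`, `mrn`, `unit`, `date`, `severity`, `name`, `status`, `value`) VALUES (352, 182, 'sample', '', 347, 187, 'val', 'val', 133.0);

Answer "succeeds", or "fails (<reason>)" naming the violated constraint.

The value '' for unit violates CHECK (unit <> '').

fails (CHECK on unit)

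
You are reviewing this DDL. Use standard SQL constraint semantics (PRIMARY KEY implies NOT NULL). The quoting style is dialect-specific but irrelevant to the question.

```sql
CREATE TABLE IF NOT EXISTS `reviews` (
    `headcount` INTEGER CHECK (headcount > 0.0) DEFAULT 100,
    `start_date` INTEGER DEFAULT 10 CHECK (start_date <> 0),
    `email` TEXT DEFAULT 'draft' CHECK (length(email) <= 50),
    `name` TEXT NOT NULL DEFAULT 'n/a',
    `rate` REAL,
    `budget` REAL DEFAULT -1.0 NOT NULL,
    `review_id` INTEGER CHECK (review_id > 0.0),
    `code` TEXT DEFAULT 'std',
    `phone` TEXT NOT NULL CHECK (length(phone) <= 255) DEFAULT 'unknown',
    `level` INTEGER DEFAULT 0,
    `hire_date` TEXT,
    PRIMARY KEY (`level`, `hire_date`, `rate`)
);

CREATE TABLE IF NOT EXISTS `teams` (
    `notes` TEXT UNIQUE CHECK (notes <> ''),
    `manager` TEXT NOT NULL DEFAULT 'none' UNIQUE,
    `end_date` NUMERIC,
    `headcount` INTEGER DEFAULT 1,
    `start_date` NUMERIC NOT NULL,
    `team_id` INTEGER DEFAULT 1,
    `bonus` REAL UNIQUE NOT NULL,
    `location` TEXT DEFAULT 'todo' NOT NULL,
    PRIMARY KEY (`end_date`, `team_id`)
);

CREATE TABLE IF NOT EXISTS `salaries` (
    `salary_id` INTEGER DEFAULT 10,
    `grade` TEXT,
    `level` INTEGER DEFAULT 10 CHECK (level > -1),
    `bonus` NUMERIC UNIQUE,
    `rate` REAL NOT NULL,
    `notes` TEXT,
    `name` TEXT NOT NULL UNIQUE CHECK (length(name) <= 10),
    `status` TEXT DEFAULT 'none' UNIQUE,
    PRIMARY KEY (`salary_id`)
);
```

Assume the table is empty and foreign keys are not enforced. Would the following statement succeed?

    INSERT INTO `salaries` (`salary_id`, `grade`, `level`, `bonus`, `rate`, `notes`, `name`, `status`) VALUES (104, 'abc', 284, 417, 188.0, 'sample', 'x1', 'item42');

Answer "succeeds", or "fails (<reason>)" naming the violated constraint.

succeeds

NOT NULL columns: name is supplied; rate is supplied; salary_id is supplied.
CHECK constraints: 284 satisfies (level > -1); 'x1' satisfies (length(name) <= 10).
No constraint is violated.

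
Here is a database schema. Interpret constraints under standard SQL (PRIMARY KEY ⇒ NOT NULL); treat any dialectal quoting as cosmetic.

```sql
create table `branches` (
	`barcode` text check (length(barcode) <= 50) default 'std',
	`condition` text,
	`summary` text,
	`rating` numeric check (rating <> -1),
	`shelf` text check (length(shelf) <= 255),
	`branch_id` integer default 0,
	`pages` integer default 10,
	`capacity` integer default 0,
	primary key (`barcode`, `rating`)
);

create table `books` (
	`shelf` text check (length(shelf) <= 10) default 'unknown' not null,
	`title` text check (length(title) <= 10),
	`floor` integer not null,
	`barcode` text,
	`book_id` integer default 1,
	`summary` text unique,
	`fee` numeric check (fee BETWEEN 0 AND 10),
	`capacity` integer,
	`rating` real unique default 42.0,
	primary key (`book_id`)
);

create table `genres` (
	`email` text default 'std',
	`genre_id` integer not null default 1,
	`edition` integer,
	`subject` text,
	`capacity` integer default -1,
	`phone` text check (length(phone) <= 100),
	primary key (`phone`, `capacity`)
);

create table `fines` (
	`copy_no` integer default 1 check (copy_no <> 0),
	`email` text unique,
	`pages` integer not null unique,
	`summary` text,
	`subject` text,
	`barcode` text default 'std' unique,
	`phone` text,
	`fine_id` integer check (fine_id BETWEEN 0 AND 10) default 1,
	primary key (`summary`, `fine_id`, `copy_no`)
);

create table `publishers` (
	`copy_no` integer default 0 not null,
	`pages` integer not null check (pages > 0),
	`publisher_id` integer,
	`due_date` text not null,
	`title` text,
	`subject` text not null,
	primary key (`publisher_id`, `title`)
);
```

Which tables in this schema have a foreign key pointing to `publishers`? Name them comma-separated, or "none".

none

No REFERENCES clause anywhere in the schema names publishers.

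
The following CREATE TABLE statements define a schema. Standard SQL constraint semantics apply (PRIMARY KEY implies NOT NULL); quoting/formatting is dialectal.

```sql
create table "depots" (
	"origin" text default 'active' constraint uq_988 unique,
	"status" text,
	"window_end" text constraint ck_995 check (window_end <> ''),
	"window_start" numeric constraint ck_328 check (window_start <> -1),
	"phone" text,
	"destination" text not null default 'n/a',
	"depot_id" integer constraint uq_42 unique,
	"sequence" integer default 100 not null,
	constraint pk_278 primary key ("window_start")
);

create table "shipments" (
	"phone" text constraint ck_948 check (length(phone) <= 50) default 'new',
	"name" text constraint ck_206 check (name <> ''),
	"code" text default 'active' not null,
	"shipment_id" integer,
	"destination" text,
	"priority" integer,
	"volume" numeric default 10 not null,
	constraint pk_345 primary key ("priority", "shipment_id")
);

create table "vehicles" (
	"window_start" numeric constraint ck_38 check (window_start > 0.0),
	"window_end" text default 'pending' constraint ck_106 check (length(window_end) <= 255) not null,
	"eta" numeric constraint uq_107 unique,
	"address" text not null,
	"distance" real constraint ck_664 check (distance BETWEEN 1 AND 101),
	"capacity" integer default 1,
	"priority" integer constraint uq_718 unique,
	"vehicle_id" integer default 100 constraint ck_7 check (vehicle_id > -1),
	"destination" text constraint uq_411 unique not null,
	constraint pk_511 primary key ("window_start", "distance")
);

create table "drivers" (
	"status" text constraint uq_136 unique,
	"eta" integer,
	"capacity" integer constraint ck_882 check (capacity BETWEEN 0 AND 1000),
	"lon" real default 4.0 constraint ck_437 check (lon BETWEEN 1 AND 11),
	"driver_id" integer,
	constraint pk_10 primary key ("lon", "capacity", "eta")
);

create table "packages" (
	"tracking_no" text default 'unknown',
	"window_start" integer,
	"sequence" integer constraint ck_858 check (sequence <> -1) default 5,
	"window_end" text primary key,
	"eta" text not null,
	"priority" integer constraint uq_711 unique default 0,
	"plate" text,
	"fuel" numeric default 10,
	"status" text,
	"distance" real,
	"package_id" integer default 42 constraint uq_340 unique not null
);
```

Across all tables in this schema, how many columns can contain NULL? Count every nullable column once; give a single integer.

depots: 5 nullable (origin, status, window_end, phone, depot_id — PK (window_start) and explicit NOT NULL columns excluded).
shipments: 3 nullable (phone, name, destination — PK (priority, shipment_id) and explicit NOT NULL columns excluded).
vehicles: 4 nullable (eta, capacity, priority, vehicle_id — PK (window_start, distance) and explicit NOT NULL columns excluded).
drivers: 2 nullable (status, driver_id — PK (lon, capacity, eta) and explicit NOT NULL columns excluded).
packages: 8 nullable (tracking_no, window_start, sequence, priority, plate, fuel, status, distance — PK (window_end) and explicit NOT NULL columns excluded).
Total: 5 + 3 + 4 + 2 + 8 = 22.

22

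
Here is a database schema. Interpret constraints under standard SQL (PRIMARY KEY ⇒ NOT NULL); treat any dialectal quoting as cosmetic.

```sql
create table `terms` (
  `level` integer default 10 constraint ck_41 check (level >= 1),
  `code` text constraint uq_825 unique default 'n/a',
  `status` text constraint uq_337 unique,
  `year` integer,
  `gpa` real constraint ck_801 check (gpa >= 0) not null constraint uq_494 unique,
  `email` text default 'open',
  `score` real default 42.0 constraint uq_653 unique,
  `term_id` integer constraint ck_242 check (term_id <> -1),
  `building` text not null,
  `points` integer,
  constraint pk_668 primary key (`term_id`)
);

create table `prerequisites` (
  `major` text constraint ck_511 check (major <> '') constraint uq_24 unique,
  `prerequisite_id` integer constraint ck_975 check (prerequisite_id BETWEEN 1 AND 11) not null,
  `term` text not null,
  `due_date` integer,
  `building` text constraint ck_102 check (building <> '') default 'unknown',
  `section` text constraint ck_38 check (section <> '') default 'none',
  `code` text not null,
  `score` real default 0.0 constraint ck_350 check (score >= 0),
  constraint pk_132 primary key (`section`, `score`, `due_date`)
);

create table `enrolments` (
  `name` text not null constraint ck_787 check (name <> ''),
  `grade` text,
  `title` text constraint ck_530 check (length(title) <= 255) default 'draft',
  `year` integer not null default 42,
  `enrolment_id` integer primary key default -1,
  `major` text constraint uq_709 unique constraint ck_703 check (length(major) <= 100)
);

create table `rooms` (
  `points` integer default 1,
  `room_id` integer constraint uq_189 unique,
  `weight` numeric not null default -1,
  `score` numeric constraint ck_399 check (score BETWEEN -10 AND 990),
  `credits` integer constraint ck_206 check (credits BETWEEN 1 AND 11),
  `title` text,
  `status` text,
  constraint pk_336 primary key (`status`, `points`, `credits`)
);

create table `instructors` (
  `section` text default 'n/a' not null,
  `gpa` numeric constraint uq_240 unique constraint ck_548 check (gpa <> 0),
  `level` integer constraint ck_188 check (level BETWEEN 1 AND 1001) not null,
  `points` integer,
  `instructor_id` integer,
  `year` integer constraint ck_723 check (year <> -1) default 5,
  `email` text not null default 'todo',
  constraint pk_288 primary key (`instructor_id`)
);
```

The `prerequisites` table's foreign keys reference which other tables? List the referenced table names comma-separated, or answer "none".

No column in prerequisites has a REFERENCES clause.

none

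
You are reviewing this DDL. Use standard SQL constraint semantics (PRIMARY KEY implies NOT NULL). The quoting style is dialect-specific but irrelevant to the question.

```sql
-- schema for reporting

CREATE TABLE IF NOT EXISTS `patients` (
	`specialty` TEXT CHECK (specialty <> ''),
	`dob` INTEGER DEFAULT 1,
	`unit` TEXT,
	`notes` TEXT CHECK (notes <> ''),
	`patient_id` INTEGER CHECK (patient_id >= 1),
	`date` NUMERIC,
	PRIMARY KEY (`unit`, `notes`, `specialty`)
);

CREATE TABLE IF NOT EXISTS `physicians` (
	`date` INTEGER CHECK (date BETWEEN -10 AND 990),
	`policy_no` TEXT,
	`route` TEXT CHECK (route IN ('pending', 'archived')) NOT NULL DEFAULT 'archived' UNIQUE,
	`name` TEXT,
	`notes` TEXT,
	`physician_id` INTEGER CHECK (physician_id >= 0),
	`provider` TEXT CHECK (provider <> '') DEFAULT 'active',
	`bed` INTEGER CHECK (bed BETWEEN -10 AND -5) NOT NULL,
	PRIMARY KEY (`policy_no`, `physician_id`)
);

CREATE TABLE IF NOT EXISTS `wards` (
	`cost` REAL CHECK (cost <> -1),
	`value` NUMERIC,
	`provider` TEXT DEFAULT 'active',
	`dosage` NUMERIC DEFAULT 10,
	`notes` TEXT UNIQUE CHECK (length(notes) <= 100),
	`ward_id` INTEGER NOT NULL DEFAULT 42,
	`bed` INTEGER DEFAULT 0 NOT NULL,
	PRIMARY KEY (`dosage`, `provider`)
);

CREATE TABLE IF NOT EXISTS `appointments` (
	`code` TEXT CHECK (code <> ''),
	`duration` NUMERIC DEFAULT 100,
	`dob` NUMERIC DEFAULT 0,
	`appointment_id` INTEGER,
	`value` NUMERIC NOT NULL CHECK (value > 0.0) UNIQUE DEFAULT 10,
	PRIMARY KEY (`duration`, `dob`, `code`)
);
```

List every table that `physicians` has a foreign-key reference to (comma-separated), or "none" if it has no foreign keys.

No column in physicians has a REFERENCES clause.

none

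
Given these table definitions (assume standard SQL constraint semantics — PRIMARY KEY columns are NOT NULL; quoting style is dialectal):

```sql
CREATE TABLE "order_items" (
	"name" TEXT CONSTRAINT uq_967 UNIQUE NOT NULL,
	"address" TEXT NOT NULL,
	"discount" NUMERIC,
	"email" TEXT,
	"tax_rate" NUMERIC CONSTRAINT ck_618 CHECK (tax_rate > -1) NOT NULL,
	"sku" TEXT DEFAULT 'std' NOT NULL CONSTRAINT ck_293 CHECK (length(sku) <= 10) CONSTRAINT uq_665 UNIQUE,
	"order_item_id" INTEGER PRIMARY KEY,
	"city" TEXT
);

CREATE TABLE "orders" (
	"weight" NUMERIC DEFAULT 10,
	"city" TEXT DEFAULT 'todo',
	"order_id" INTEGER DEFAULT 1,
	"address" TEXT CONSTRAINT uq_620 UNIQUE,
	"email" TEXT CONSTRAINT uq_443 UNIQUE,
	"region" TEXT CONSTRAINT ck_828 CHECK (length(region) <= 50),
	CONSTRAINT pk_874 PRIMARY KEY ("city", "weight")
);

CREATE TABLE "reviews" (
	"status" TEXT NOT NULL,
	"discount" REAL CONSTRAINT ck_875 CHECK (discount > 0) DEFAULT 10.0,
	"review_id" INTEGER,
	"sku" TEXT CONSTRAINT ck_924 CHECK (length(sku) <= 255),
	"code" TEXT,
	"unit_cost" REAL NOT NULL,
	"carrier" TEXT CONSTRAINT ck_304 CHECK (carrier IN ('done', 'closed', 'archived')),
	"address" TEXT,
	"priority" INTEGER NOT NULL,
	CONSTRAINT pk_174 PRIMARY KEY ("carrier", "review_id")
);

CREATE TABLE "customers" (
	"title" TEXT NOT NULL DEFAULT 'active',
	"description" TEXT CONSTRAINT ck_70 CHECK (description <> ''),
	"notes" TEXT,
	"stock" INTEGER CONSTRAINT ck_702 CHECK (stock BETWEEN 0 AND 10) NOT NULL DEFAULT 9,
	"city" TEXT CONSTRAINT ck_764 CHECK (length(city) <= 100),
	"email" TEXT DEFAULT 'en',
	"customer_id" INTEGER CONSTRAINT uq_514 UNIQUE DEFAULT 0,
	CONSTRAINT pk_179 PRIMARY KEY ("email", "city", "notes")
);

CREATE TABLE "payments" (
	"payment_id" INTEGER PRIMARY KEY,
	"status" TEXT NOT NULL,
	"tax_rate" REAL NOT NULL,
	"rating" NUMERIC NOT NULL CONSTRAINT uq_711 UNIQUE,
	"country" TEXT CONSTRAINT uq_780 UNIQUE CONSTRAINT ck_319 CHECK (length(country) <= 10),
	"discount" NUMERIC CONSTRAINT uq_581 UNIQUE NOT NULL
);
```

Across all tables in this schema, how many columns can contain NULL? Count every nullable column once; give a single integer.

14

order_items: 3 nullable (discount, email, city — PK (order_item_id) and explicit NOT NULL columns excluded).
orders: 4 nullable (order_id, address, email, region — PK (city, weight) and explicit NOT NULL columns excluded).
reviews: 4 nullable (discount, sku, code, address — PK (carrier, review_id) and explicit NOT NULL columns excluded).
customers: 2 nullable (description, customer_id — PK (email, city, notes) and explicit NOT NULL columns excluded).
payments: 1 nullable (country — PK (payment_id) and explicit NOT NULL columns excluded).
Total: 3 + 4 + 4 + 2 + 1 = 14.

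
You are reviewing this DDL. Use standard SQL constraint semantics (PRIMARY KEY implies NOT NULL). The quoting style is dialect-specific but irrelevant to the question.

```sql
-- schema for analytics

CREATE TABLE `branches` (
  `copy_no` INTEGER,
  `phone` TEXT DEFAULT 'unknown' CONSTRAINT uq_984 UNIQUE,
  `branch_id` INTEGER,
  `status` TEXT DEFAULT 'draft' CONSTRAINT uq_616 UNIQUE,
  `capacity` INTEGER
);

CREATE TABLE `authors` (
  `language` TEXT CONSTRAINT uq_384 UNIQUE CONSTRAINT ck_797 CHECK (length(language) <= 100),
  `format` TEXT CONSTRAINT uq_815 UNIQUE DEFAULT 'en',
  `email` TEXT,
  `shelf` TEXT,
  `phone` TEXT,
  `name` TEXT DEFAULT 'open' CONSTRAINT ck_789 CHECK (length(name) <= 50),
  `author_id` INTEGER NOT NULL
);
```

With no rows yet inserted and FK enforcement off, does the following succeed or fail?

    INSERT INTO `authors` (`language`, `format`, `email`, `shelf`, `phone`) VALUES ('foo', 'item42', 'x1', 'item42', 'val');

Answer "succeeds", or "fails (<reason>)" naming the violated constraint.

author_id is omitted from the column list and has no DEFAULT, so it would receive NULL.
But author_id is declared NOT NULL.

fails (NOT NULL on author_id)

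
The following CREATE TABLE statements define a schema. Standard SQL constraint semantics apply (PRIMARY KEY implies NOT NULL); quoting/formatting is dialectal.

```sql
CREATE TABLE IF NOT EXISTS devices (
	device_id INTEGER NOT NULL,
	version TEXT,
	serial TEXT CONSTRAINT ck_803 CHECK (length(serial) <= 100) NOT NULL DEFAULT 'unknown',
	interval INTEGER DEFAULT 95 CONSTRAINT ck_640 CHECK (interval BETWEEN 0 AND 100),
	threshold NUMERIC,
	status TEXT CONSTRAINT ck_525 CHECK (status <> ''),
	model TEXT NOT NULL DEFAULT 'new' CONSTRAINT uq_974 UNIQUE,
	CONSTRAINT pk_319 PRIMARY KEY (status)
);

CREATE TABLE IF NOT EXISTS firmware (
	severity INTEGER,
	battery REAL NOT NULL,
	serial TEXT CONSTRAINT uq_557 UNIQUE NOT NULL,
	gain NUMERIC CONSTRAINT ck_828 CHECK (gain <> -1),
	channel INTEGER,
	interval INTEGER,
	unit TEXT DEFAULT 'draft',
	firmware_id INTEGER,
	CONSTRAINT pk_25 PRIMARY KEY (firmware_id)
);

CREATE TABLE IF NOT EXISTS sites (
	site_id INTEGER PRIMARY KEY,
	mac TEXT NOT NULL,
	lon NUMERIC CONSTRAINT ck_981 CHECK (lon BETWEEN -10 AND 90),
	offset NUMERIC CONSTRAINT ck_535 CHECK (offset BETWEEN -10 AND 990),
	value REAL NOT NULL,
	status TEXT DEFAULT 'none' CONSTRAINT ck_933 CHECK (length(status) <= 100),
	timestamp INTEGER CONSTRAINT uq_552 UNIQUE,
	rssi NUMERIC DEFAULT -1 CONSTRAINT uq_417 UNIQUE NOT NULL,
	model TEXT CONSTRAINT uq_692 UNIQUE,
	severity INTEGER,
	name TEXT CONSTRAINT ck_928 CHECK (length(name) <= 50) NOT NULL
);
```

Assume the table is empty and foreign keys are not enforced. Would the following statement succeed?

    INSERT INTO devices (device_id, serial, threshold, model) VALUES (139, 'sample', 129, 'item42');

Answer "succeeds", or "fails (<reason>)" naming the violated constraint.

fails (NOT NULL on status)

status is omitted from the column list and has no DEFAULT, so it would receive NULL.
But status is part of the PRIMARY KEY (implied NOT NULL).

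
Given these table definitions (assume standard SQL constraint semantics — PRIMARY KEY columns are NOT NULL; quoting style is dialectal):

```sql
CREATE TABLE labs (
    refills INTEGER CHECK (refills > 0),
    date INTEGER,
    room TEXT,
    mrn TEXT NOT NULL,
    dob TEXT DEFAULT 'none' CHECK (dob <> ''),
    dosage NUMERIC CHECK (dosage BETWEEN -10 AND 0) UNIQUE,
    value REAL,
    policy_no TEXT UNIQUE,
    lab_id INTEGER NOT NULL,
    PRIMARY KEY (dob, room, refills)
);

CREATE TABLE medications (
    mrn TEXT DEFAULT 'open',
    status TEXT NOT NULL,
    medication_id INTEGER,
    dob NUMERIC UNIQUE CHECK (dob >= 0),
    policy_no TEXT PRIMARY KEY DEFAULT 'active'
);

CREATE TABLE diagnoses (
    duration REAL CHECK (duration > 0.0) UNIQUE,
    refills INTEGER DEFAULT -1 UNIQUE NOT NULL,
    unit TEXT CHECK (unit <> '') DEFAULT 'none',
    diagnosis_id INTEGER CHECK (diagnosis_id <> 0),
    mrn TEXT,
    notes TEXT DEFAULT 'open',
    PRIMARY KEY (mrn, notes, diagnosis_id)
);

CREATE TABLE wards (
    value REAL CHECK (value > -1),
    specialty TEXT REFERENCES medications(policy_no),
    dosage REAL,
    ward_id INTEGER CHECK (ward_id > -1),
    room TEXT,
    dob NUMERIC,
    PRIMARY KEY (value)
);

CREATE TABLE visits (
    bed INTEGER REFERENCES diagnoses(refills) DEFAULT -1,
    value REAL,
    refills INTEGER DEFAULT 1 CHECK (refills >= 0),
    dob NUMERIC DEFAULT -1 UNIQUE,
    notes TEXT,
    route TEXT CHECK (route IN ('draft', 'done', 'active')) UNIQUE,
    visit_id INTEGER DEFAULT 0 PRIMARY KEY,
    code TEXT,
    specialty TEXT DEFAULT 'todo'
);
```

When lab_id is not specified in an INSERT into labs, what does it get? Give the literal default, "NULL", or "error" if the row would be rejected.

error

lab_id has no DEFAULT clause.
Omitting it would insert NULL, but it is declared NOT NULL, so the INSERT fails.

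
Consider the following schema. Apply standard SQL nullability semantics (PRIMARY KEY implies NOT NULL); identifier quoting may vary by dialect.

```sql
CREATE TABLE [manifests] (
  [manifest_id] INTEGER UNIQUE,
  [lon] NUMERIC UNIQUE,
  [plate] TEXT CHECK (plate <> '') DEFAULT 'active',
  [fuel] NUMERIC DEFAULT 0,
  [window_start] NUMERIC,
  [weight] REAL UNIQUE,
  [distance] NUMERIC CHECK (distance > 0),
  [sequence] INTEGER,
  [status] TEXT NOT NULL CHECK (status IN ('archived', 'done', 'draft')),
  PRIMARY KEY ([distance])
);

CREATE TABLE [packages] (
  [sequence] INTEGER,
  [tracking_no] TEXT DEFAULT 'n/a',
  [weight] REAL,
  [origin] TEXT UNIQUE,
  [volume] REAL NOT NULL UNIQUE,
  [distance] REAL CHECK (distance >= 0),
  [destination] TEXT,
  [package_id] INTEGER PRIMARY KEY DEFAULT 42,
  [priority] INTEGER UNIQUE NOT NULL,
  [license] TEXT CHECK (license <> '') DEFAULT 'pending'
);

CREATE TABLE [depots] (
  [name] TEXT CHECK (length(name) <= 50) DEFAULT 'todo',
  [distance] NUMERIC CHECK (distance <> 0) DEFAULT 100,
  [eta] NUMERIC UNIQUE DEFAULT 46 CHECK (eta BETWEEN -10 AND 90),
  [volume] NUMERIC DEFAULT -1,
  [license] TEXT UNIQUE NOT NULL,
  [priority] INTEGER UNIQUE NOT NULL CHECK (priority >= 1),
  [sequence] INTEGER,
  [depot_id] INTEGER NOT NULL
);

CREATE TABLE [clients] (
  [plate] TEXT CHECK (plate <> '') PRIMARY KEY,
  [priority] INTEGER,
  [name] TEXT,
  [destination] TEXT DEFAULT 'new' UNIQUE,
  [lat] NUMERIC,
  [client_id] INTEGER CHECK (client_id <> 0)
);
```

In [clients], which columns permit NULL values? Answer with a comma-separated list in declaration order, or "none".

priority, name, destination, lat, client_id

- plate: part of the PRIMARY KEY, which implies NOT NULL → not nullable.
- priority: no NOT NULL constraint applies → nullable.
- name: no NOT NULL constraint applies → nullable.
- destination: UNIQUE does not imply NOT NULL → nullable.
- lat: no NOT NULL constraint applies → nullable.
- client_id: CHECK does not forbid NULL (a CHECK constraint passes when its expression is NULL) → nullable.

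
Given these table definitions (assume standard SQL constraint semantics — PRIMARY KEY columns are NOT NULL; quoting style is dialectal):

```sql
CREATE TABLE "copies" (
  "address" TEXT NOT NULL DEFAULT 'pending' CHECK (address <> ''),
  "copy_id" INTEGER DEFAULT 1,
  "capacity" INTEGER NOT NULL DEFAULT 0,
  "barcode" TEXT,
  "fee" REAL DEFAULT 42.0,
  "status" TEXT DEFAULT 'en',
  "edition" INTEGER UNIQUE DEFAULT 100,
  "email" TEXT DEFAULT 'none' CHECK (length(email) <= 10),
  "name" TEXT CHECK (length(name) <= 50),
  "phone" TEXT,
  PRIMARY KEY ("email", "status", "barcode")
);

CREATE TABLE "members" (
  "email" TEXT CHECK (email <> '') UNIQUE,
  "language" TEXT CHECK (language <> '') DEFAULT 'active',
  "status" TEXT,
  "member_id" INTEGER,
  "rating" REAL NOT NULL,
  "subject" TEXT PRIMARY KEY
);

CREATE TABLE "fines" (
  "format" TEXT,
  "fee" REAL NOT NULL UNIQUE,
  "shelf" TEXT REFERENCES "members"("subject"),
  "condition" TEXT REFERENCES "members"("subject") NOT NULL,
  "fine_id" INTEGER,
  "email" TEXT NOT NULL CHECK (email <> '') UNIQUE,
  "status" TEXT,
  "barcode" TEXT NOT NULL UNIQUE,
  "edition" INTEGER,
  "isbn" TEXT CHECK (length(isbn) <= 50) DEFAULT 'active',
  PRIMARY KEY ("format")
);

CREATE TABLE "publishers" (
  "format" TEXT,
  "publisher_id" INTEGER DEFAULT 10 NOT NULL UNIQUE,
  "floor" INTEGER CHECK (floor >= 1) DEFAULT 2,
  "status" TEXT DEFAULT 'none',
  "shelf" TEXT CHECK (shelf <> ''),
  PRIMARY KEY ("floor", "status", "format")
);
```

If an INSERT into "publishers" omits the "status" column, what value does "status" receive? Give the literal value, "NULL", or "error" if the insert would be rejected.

status has an explicit DEFAULT 'none'.
When the column is omitted from an INSERT, that default is used.

'none'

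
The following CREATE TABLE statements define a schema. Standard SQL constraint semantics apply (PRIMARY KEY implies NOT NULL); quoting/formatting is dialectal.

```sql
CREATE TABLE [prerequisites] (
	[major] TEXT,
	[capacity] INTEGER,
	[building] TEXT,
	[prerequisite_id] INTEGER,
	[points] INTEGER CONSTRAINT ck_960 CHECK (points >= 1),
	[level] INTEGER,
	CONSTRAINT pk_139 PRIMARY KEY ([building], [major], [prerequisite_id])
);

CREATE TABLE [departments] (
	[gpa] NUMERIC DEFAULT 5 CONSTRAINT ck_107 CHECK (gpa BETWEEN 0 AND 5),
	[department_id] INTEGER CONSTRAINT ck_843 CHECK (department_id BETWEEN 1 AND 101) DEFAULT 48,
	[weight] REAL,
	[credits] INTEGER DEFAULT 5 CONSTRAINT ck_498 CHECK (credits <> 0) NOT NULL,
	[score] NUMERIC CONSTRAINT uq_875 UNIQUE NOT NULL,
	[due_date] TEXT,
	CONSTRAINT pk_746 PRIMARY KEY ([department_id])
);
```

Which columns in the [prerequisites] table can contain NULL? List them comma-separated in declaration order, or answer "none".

capacity, points, level

- major: part of the PRIMARY KEY, which implies NOT NULL → not nullable.
- capacity: no NOT NULL constraint applies → nullable.
- building: part of the PRIMARY KEY, which implies NOT NULL → not nullable.
- prerequisite_id: part of the PRIMARY KEY, which implies NOT NULL → not nullable.
- points: CHECK does not forbid NULL (a CHECK constraint passes when its expression is NULL) → nullable.
- level: no NOT NULL constraint applies → nullable.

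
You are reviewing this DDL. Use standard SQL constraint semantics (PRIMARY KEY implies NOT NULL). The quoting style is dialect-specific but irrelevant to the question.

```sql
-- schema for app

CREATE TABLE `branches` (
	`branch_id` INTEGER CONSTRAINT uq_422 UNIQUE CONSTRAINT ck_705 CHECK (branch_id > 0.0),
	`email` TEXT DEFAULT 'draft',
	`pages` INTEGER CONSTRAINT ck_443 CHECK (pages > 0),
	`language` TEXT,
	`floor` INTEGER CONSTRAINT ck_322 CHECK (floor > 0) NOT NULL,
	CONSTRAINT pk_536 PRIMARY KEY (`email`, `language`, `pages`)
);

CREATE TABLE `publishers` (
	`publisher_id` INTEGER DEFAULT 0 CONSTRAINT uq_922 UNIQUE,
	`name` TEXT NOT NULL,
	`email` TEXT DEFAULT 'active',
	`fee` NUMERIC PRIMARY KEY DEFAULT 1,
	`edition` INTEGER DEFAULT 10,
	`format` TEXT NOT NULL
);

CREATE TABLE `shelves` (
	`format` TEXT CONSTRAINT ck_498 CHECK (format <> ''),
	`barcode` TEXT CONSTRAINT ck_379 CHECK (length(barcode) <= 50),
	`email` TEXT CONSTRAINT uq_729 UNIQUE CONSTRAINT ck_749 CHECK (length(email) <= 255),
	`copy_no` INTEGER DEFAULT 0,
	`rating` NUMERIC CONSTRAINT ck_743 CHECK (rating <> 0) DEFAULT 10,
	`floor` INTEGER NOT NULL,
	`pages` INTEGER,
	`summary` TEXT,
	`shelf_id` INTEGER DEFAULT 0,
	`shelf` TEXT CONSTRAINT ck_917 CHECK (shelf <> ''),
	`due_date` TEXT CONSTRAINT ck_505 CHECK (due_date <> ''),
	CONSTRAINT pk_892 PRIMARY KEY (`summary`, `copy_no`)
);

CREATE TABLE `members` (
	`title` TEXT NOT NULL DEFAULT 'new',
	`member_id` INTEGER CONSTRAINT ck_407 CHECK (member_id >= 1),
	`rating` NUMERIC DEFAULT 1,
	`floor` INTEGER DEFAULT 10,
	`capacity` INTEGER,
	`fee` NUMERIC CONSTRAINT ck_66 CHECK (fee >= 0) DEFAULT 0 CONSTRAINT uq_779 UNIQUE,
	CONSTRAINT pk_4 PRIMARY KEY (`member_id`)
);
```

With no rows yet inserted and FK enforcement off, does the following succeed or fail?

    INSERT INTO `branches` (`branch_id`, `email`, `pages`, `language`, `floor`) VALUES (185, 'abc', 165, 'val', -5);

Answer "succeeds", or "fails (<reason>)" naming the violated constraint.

The value -5 for floor violates CHECK (floor > 0).

fails (CHECK on floor)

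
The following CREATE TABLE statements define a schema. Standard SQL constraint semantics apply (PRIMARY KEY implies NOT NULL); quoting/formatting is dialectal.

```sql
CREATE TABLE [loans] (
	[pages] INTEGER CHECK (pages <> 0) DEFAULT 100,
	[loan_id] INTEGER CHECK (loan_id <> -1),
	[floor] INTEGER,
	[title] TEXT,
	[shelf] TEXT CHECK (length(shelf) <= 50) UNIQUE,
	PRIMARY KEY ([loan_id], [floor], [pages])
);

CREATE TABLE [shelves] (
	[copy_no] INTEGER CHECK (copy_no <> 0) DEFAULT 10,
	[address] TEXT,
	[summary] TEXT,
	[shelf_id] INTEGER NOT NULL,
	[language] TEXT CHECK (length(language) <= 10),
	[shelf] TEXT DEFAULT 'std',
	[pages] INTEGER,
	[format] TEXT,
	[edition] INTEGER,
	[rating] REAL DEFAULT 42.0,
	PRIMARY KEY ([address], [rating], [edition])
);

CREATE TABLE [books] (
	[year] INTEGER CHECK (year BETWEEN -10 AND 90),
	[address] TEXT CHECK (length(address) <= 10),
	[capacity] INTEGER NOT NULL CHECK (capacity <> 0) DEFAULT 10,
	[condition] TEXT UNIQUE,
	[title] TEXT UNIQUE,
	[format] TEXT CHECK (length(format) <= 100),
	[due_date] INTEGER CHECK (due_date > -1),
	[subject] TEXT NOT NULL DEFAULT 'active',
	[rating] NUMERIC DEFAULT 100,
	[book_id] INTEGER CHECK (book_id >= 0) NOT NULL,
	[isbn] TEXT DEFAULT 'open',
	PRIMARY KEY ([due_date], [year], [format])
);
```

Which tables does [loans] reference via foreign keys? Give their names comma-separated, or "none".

No column in loans has a REFERENCES clause.

none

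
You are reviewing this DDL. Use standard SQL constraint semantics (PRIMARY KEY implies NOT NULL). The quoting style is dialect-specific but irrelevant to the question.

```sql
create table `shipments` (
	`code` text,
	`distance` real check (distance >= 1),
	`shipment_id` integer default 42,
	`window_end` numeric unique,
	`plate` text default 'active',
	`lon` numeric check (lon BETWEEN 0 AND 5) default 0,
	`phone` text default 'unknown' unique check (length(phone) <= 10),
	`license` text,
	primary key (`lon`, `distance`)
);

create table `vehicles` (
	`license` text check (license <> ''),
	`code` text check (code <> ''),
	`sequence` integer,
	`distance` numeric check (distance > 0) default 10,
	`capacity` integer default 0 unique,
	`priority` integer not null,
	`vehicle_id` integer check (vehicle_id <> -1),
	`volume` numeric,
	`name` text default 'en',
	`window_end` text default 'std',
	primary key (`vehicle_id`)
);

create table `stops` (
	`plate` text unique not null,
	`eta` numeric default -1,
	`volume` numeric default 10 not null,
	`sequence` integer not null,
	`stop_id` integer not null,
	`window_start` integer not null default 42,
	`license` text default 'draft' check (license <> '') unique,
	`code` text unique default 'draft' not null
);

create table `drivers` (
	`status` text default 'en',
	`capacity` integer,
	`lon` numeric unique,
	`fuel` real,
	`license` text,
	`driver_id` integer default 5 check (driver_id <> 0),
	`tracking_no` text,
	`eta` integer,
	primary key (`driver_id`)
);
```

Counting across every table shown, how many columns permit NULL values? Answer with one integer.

shipments: 6 nullable (code, shipment_id, window_end, plate, phone, license — PK (lon, distance) and explicit NOT NULL columns excluded).
vehicles: 8 nullable (license, code, sequence, distance, capacity, volume, name, window_end — PK (vehicle_id) and explicit NOT NULL columns excluded).
stops: 2 nullable (eta, license — PK none and explicit NOT NULL columns excluded).
drivers: 7 nullable (status, capacity, lon, fuel, license, tracking_no, eta — PK (driver_id) and explicit NOT NULL columns excluded).
Total: 6 + 8 + 2 + 7 = 23.

23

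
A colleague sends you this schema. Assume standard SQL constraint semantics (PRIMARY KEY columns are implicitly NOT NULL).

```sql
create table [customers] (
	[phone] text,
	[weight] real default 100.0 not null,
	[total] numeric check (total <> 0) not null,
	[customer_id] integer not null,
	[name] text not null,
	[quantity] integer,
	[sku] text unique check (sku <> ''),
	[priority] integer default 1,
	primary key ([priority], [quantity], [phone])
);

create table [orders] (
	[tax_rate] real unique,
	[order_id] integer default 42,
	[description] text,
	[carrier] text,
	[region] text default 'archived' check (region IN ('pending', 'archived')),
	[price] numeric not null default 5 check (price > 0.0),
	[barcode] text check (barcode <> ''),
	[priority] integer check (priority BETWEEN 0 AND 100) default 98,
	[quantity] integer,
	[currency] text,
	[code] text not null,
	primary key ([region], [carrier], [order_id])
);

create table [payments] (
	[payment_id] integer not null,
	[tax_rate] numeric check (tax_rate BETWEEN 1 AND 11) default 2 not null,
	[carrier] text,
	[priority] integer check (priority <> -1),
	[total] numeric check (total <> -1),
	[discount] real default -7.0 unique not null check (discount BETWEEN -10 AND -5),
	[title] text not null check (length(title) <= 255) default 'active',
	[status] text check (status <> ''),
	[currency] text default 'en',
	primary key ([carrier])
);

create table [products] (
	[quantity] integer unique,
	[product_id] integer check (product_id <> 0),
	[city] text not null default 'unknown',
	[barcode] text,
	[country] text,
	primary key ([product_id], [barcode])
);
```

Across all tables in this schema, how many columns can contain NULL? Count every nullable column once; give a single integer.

customers: 1 nullable (sku — PK (priority, quantity, phone) and explicit NOT NULL columns excluded).
orders: 6 nullable (tax_rate, description, barcode, priority, quantity, currency — PK (region, carrier, order_id) and explicit NOT NULL columns excluded).
payments: 4 nullable (priority, total, status, currency — PK (carrier) and explicit NOT NULL columns excluded).
products: 2 nullable (quantity, country — PK (product_id, barcode) and explicit NOT NULL columns excluded).
Total: 1 + 6 + 4 + 2 = 13.

13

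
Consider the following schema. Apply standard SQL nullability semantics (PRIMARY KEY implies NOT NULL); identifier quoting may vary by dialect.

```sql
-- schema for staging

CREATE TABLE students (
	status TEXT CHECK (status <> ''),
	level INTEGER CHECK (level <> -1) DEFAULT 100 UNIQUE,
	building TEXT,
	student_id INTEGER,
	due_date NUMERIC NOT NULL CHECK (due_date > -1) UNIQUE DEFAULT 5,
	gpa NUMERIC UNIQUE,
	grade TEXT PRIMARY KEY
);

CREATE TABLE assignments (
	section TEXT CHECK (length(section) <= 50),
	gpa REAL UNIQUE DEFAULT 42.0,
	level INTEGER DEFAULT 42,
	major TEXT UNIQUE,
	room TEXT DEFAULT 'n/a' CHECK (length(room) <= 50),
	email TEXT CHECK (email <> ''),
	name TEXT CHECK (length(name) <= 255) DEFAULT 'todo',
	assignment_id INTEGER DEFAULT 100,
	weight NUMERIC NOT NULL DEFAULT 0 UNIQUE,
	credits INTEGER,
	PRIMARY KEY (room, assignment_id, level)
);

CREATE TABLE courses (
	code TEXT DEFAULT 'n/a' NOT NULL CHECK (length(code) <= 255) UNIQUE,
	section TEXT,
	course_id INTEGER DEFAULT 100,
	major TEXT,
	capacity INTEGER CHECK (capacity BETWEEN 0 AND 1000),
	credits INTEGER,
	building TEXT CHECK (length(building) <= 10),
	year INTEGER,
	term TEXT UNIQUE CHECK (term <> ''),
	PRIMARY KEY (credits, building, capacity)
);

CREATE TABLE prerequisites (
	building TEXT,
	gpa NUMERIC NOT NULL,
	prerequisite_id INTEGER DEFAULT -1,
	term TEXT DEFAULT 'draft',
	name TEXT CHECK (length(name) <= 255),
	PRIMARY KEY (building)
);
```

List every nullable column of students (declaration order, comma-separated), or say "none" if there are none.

status, level, building, student_id, gpa

- status: CHECK does not forbid NULL (a CHECK constraint passes when its expression is NULL) → nullable.
- level: CHECK does not forbid NULL (a CHECK constraint passes when its expression is NULL) → nullable.
- building: no NOT NULL constraint applies → nullable.
- student_id: no NOT NULL constraint applies → nullable.
- due_date: declared NOT NULL → not nullable.
- gpa: UNIQUE does not imply NOT NULL → nullable.
- grade: part of the PRIMARY KEY, which implies NOT NULL → not nullable.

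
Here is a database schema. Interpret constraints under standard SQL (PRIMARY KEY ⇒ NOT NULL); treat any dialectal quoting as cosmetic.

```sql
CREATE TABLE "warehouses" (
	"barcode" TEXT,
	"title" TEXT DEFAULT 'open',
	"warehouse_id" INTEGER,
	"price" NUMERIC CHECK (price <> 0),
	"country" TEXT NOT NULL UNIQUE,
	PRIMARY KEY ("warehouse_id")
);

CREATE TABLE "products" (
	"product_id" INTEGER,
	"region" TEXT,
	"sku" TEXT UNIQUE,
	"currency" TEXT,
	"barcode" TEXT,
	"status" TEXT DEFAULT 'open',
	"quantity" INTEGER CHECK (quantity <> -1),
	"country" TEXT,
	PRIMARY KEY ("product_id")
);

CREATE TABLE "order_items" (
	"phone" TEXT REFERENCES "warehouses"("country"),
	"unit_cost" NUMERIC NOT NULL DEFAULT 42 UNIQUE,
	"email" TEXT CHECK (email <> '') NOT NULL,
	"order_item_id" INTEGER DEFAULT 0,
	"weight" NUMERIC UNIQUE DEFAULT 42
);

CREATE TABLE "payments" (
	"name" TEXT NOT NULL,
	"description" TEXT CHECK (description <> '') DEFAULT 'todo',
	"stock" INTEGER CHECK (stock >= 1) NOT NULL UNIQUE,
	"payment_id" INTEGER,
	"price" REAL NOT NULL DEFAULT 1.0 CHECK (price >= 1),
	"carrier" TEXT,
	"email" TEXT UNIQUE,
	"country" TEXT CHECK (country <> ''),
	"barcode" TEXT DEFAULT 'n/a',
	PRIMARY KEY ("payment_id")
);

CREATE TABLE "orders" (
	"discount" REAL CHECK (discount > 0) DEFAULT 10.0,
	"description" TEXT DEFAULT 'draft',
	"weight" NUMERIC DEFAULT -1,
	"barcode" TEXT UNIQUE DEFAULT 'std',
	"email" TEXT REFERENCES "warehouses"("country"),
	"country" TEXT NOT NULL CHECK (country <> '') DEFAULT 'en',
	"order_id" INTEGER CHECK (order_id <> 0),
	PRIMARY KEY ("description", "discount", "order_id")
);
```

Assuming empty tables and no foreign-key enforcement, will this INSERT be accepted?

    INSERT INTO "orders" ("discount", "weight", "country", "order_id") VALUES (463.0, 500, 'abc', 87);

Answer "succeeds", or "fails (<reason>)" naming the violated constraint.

succeeds

NOT NULL columns: country is supplied; description defaults to 'draft'; discount is supplied; order_id is supplied.
CHECK constraints: 463.0 satisfies (discount > 0); 'abc' satisfies (country <> ''); 87 satisfies (order_id <> 0).
No constraint is violated.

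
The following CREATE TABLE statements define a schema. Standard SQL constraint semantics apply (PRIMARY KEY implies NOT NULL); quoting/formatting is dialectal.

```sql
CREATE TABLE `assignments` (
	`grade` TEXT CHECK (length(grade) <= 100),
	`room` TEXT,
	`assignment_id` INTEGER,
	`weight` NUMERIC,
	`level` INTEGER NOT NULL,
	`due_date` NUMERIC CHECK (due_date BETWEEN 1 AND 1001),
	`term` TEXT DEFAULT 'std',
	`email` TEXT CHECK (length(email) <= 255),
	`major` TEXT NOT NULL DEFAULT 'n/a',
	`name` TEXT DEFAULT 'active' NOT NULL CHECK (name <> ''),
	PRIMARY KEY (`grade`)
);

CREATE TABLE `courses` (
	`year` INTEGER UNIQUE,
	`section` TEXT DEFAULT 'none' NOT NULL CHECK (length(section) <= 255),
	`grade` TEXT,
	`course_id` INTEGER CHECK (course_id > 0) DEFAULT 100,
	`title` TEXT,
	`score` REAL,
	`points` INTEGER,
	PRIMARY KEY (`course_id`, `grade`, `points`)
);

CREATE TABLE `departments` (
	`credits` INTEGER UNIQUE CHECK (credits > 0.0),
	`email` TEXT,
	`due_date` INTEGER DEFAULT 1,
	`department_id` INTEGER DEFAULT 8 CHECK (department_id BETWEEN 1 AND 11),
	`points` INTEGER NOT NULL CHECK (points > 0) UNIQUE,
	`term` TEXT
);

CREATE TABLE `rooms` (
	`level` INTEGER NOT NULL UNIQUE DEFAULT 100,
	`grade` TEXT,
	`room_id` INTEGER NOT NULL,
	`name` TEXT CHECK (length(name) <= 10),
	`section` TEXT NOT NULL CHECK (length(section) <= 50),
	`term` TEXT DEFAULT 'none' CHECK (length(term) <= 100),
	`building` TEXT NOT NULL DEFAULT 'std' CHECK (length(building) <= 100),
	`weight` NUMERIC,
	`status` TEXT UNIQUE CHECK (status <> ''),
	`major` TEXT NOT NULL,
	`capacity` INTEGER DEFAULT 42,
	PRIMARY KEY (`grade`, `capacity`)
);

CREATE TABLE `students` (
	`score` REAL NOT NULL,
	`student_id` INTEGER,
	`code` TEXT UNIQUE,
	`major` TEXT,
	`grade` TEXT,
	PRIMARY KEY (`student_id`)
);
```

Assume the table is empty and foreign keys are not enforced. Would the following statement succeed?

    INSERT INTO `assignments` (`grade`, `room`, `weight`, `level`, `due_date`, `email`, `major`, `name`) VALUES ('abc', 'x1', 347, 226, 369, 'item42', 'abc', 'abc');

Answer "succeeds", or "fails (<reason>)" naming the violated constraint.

NOT NULL columns: grade is supplied; level is supplied; major is supplied; name is supplied.
CHECK constraints: 'abc' satisfies (length(grade) <= 100); 369 satisfies (due_date BETWEEN 1 AND 1001); 'item42' satisfies (length(email) <= 255); 'abc' satisfies (name <> '').
No constraint is violated.

succeeds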